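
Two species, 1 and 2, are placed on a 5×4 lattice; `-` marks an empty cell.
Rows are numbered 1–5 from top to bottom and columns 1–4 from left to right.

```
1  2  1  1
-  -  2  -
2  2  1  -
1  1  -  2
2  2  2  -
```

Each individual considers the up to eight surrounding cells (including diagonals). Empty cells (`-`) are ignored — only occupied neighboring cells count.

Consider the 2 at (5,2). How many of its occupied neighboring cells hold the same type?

2

Occupied neighbors of (5,2): (4,1)=1, (4,2)=1, (5,1)=2, (5,3)=2.
Same type (2): 2 of 4.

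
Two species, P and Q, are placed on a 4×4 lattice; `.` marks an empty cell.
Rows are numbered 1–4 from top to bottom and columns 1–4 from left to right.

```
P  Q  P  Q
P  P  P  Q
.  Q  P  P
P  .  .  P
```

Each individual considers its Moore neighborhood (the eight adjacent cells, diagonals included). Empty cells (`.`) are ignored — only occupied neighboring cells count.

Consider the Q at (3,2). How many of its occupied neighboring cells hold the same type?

0

Occupied neighbors of (3,2): (2,1)=P, (2,2)=P, (2,3)=P, (3,3)=P, (4,1)=P.
Same type (Q): 0 of 5.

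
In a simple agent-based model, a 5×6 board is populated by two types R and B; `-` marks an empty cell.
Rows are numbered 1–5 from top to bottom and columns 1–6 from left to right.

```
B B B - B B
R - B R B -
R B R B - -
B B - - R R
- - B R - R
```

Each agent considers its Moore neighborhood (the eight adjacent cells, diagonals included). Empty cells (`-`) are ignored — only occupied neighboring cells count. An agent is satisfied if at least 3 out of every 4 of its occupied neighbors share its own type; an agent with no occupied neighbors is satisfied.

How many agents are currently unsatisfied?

(1,1)B 1/2 not
(1,2)B 3/4 satisfied
(1,3)B 2/3 not
(1,5)B 2/3 not
(1,6)B 2/2 satisfied
(2,1)R 1/4 not
(2,3)B 4/6 not
(2,4)R 1/6 not
(2,5)B 3/4 satisfied
(3,1)R 1/4 not
(3,2)B 3/6 not
(3,3)R 1/5 not
(3,4)B 2/5 not
(4,1)B 2/3 not
(4,2)B 3/5 not
(4,5)R 3/4 satisfied
(4,6)R 2/2 satisfied
(5,3)B 1/2 not
(5,4)R 1/2 not
(5,6)R 2/2 satisfied
Unsatisfied: (1,1), (1,3), (1,5), (2,1), (2,3), (2,4), (3,1), (3,2), (3,3), (3,4), (4,1), (4,2), (5,3), (5,4) — 14 in total.

14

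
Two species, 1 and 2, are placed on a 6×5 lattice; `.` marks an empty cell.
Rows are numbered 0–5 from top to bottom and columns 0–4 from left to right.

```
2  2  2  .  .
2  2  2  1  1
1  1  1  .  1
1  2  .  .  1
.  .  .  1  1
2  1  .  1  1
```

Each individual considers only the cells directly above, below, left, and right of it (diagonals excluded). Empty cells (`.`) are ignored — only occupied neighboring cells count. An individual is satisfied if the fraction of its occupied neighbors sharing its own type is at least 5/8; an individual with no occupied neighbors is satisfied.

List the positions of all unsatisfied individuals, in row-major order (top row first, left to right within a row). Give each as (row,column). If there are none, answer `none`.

(1,2), (1,3), (2,1), (2,2), (3,0), (3,1), (5,0), (5,1)

(0,0)2 2/2 ✓
(0,1)2 3/3 ✓
(0,2)2 2/2 ✓
(1,0)2 2/3 ✓
(1,1)2 3/4 ✓
(1,2)2 2/4 ✗
(1,3)1 1/2 ✗
(1,4)1 2/2 ✓
(2,0)1 2/3 ✓
(2,1)1 2/4 ✗
(2,2)1 1/2 ✗
(2,4)1 2/2 ✓
(3,0)1 1/2 ✗
(3,1)2 0/2 ✗
(3,4)1 2/2 ✓
(4,3)1 2/2 ✓
(4,4)1 3/3 ✓
(5,0)2 0/1 ✗
(5,1)1 0/1 ✗
(5,3)1 2/2 ✓
(5,4)1 2/2 ✓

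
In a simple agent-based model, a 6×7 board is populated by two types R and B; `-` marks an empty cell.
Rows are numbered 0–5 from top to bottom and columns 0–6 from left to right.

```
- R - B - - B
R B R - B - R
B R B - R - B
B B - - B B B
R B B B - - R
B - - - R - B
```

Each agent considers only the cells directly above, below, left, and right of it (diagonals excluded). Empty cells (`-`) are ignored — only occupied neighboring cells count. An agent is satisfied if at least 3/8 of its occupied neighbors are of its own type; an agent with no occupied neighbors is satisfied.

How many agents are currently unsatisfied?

Row 0: (0,1)R 0/1 not · (0,3)B 0/0 satisfied · (0,6)B 0/1 not
Row 1: (1,0)R 0/2 not · (1,1)B 0/4 not · (1,2)R 0/2 not · (1,4)B 0/1 not · (1,6)R 0/2 not
Row 2: (2,0)B 1/3 not · (2,1)R 0/4 not · (2,2)B 0/2 not · (2,4)R 0/2 not · (2,6)B 1/2 satisfied
Row 3: (3,0)B 2/3 satisfied · (3,1)B 2/3 satisfied · (3,4)B 1/2 satisfied · (3,5)B 2/2 satisfied · (3,6)B 2/3 satisfied
Row 4: (4,0)R 0/3 not · (4,1)B 2/3 satisfied · (4,2)B 2/2 satisfied · (4,3)B 1/1 satisfied · (4,6)R 0/2 not
Row 5: (5,0)B 0/1 not · (5,4)R 0/0 satisfied · (5,6)B 0/1 not
Unsatisfied: (0,1), (0,6), (1,0), (1,1), (1,2), (1,4), (1,6), (2,0), (2,1), (2,2), (2,4), (4,0), (4,6), (5,0), (5,6) — 15 in total.

15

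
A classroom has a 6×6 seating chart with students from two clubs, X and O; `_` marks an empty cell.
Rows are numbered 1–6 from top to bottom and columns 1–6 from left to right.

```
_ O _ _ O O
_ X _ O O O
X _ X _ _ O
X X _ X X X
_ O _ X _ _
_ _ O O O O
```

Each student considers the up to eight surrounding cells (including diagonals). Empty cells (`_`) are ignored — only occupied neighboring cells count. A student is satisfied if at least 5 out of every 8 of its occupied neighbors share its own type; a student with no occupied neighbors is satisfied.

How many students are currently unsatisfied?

Row 1: (1,2)O 0/1 not · (1,5)O 4/4 satisfied · (1,6)O 3/3 satisfied
Row 2: (2,2)X 2/3 satisfied · (2,4)O 2/3 satisfied · (2,5)O 5/5 satisfied · (2,6)O 4/4 satisfied
Row 3: (3,1)X 3/3 satisfied · (3,3)X 3/4 satisfied · (3,6)O 2/4 not
Row 4: (4,1)X 2/3 satisfied · (4,2)X 3/4 satisfied · (4,4)X 3/3 satisfied · (4,5)X 3/4 satisfied · (4,6)X 1/2 not
Row 5: (5,2)O 1/3 not · (5,4)X 2/5 not
Row 6: (6,3)O 2/3 satisfied · (6,4)O 2/3 satisfied · (6,5)O 2/3 satisfied · (6,6)O 1/1 satisfied
Unsatisfied: (1,2), (3,6), (4,6), (5,2), (5,4) — 5 in total.

5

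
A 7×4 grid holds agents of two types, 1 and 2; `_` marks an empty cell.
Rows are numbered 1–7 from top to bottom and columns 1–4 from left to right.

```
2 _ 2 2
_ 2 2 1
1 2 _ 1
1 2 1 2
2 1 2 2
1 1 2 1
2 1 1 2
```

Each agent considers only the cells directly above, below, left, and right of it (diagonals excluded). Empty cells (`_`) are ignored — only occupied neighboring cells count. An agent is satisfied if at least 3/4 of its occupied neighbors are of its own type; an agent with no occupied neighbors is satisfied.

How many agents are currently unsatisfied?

Row 1: (1,1)2 0/0 satisfied · (1,3)2 2/2 satisfied · (1,4)2 1/2 not
Row 2: (2,2)2 2/2 satisfied · (2,3)2 2/3 not · (2,4)1 1/3 not
Row 3: (3,1)1 1/2 not · (3,2)2 2/3 not · (3,4)1 1/2 not
Row 4: (4,1)1 1/3 not · (4,2)2 1/4 not · (4,3)1 0/3 not · (4,4)2 1/3 not
Row 5: (5,1)2 0/3 not · (5,2)1 1/4 not · (5,3)2 2/4 not · (5,4)2 2/3 not
Row 6: (6,1)1 1/3 not · (6,2)1 3/4 satisfied · (6,3)2 1/4 not · (6,4)1 0/3 not
Row 7: (7,1)2 0/2 not · (7,2)1 2/3 not · (7,3)1 1/3 not · (7,4)2 0/2 not
Unsatisfied: (1,4), (2,3), (2,4), (3,1), (3,2), (3,4), (4,1), (4,2), (4,3), (4,4), (5,1), (5,2), (5,3), (5,4), (6,1), (6,3), (6,4), (7,1), (7,2), (7,3), (7,4) — 21 in total.

21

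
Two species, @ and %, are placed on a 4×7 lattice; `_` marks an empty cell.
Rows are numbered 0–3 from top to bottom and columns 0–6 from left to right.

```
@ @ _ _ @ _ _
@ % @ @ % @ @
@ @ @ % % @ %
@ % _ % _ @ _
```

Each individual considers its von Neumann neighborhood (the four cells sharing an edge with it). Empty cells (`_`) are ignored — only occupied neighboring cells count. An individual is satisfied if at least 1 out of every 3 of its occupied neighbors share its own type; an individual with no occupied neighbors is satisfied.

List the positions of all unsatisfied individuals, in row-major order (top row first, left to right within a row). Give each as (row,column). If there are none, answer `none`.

Row 0: (0,0)@ 2/2 ok · (0,1)@ 1/2 ok · (0,4)@ 0/1 unhappy
Row 1: (1,0)@ 2/3 ok · (1,1)% 0/4 unhappy · (1,2)@ 2/3 ok · (1,3)@ 1/3 ok · (1,4)% 1/4 unhappy · (1,5)@ 2/3 ok · (1,6)@ 1/2 ok
Row 2: (2,0)@ 3/3 ok · (2,1)@ 2/4 ok · (2,2)@ 2/3 ok · (2,3)% 2/4 ok · (2,4)% 2/3 ok · (2,5)@ 2/4 ok · (2,6)% 0/2 unhappy
Row 3: (3,0)@ 1/2 ok · (3,1)% 0/2 unhappy · (3,3)% 1/1 ok · (3,5)@ 1/1 ok

(0,4), (1,1), (1,4), (2,6), (3,1)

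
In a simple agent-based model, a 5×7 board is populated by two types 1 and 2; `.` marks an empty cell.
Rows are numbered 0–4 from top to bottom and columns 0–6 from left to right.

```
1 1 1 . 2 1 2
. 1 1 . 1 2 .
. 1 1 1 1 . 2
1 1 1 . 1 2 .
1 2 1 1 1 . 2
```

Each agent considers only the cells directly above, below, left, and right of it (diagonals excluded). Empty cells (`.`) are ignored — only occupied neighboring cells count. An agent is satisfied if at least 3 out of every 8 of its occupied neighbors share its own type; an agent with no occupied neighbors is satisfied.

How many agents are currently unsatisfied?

(0,0)1 1/1 satisfied
(0,1)1 3/3 satisfied
(0,2)1 2/2 satisfied
(0,4)2 0/2 not
(0,5)1 0/3 not
(0,6)2 0/1 not
(1,1)1 3/3 satisfied
(1,2)1 3/3 satisfied
(1,4)1 1/3 not
(1,5)2 0/2 not
(2,1)1 3/3 satisfied
(2,2)1 4/4 satisfied
(2,3)1 2/2 satisfied
(2,4)1 3/3 satisfied
(2,6)2 0/0 satisfied
(3,0)1 2/2 satisfied
(3,1)1 3/4 satisfied
(3,2)1 3/3 satisfied
(3,4)1 2/3 satisfied
(3,5)2 0/1 not
(4,0)1 1/2 satisfied
(4,1)2 0/3 not
(4,2)1 2/3 satisfied
(4,3)1 2/2 satisfied
(4,4)1 2/2 satisfied
(4,6)2 0/0 satisfied
Unsatisfied: (0,4), (0,5), (0,6), (1,4), (1,5), (3,5), (4,1) — 7 in total.

7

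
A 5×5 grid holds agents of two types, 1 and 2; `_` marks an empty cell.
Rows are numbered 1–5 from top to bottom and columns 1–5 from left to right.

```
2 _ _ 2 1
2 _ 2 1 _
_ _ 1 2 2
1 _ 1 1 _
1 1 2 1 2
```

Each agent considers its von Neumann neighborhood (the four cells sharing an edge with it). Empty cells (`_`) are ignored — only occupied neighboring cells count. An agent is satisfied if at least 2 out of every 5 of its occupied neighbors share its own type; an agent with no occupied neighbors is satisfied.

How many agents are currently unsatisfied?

(1,1)2 1/1 satisfied
(1,4)2 0/2 not
(1,5)1 0/1 not
(2,1)2 1/1 satisfied
(2,3)2 0/2 not
(2,4)1 0/3 not
(3,3)1 1/3 not
(3,4)2 1/4 not
(3,5)2 1/1 satisfied
(4,1)1 1/1 satisfied
(4,3)1 2/3 satisfied
(4,4)1 2/3 satisfied
(5,1)1 2/2 satisfied
(5,2)1 1/2 satisfied
(5,3)2 0/3 not
(5,4)1 1/3 not
(5,5)2 0/1 not
Unsatisfied: (1,4), (1,5), (2,3), (2,4), (3,3), (3,4), (5,3), (5,4), (5,5) — 9 in total.

9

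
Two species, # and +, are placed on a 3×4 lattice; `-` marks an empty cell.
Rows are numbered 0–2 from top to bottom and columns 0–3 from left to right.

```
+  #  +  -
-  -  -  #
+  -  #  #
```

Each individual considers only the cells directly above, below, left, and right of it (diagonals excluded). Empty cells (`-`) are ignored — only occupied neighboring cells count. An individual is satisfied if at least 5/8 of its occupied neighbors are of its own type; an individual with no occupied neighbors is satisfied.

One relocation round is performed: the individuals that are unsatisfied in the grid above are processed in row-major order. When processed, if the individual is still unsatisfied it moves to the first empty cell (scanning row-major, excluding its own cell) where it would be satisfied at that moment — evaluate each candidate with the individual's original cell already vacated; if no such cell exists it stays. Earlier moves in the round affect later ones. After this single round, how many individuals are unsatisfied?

Initially unsatisfied (in order): (0,0), (0,1), (0,2).
  (0,0) → (1,0).
  (0,1) → (1,2).
  (0,2) → (0,0).
Resulting grid:
+ - - -
+ - # #
+ - # #
All satisfied now.

0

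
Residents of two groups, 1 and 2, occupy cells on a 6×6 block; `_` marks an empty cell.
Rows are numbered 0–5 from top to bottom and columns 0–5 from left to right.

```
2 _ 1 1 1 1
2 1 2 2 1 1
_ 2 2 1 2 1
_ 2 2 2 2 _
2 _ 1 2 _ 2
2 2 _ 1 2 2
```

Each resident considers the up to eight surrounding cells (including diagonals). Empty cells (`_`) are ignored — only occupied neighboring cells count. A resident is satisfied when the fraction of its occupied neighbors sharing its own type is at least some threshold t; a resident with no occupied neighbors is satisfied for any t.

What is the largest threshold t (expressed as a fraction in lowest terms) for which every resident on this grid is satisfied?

Row 0: (0,0)2 1/2 · (0,2)1 2/4 · (0,3)1 3/5 · (0,4)1 4/5 · (0,5)1 3/3
Row 1: (1,0)2 2/3 · (1,1)1 1/6 · (1,2)2 3/7 · (1,3)2 3/8 · (1,4)1 6/8 · (1,5)1 4/5
Row 2: (2,1)2 5/6 · (2,2)2 6/8 · (2,3)1 1/8 · (2,4)2 3/7 · (2,5)1 2/4
Row 3: (3,1)2 4/5 · (3,2)2 5/7 · (3,3)2 5/7 · (3,4)2 4/6
Row 4: (4,0)2 3/3 · (4,2)1 1/6 · (4,3)2 4/6 · (4,5)2 3/3
Row 5: (5,0)2 2/2 · (5,1)2 2/3 · (5,3)1 1/3 · (5,4)2 3/4 · (5,5)2 2/2
The smallest same-type fraction is 1/8 at (2,3), which reduces to 1/8. Any threshold above that leaves this resident unsatisfied.

1/8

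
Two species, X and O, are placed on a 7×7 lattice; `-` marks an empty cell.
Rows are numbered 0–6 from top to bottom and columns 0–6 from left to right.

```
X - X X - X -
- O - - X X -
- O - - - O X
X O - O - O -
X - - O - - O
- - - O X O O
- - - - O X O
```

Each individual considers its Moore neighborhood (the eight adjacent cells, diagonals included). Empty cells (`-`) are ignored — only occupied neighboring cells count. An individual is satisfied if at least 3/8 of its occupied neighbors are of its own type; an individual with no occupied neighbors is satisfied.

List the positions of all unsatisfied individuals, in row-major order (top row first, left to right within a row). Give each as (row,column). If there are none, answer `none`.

(0,0), (1,1), (2,5), (2,6), (3,0), (3,1), (5,4), (6,5)

(0,0)X 0/1 ✗
(0,2)X 1/2 ✓
(0,3)X 2/2 ✓
(0,5)X 2/2 ✓
(1,1)O 1/3 ✗
(1,4)X 3/4 ✓
(1,5)X 3/4 ✓
(2,1)O 2/3 ✓
(2,5)O 1/4 ✗
(2,6)X 1/3 ✗
(3,0)X 1/3 ✗
(3,1)O 1/3 ✗
(3,3)O 1/1 ✓
(3,5)O 2/3 ✓
(4,0)X 1/2 ✓
(4,3)O 2/3 ✓
(4,6)O 3/3 ✓
(5,3)O 2/3 ✓
(5,4)X 1/5 ✗
(5,5)O 4/6 ✓
(5,6)O 3/4 ✓
(6,4)O 2/4 ✓
(6,5)X 1/5 ✗
(6,6)O 2/3 ✓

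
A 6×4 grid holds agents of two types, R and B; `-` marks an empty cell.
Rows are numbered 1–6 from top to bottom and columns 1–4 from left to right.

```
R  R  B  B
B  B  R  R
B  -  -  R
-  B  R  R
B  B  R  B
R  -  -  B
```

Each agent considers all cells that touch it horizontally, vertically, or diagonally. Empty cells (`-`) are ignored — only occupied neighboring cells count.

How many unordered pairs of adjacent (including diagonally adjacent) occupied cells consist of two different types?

Scan each occupied cell's neighbors to the right and below (and the two forward diagonals) so each pair is counted once.
Row 1: R(1,1)–R(1,2)= R(1,1)–B(2,1)≠ R(1,1)–B(2,2)≠ R(1,2)–B(1,3)≠ R(1,2)–B(2,2)≠ R(1,2)–R(2,3)= R(1,2)–B(2,1)≠ B(1,3)–B(1,4)= B(1,3)–R(2,3)≠ B(1,3)–R(2,4)≠ B(1,3)–B(2,2)= B(1,4)–R(2,4)≠ B(1,4)–R(2,3)≠  → 9/13 unlike.
Row 2: B(2,1)–B(2,2)= B(2,1)–B(3,1)= B(2,2)–R(2,3)≠ B(2,2)–B(3,1)= R(2,3)–R(2,4)= R(2,3)–R(3,4)= R(2,4)–R(3,4)=  → 1/7 unlike.
Row 3: B(3,1)–B(4,2)= R(3,4)–R(4,4)= R(3,4)–R(4,3)=  → 0/3 unlike.
Row 4: B(4,2)–R(4,3)≠ B(4,2)–B(5,2)= B(4,2)–R(5,3)≠ B(4,2)–B(5,1)= R(4,3)–R(4,4)= R(4,3)–R(5,3)= R(4,3)–B(5,4)≠ R(4,3)–B(5,2)≠ R(4,4)–B(5,4)≠ R(4,4)–R(5,3)=  → 5/10 unlike.
Row 5: B(5,1)–B(5,2)= B(5,1)–R(6,1)≠ B(5,2)–R(5,3)≠ B(5,2)–R(6,1)≠ R(5,3)–B(5,4)≠ R(5,3)–B(6,4)≠ B(5,4)–B(6,4)=  → 5/7 unlike.
Total adjacent occupied pairs: 40; unlike-type pairs: 20.

20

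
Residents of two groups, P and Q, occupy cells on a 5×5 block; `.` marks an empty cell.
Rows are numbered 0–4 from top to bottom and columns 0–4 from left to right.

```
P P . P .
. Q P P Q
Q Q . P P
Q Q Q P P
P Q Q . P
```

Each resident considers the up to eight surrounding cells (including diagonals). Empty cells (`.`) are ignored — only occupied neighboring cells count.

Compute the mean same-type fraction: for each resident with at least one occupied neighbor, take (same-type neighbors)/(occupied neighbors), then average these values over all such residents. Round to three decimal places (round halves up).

0.679

(0,0)P 1/2
(0,1)P 2/3
(0,3)P 2/3
(1,1)Q 2/5
(1,2)P 4/6
(1,3)P 4/5
(1,4)Q 0/4
(2,0)Q 4/4
(2,1)Q 5/6
(2,3)P 5/7
(2,4)P 4/5
(3,0)Q 4/5
(3,1)Q 6/7
(3,2)Q 4/6
(3,3)P 4/6
(3,4)P 4/4
(4,0)P 0/3
(4,1)Q 4/5
(4,2)Q 3/4
(4,4)P 2/2
Sum over 20 residents: 1/2 + 2/3 + 2/3 + 2/5 + 4/6 + 4/5 + 0/4 + 4/4 + 5/6 + 5/7 + 4/5 + 4/5 + 6/7 + 4/6 + 4/6 + 4/4 + 0/3 + 4/5 + 3/4 + 2/2 = 5707/420; mean = 5707/420 ÷ 20 = 5707/8400 = 0.679404… → 0.679.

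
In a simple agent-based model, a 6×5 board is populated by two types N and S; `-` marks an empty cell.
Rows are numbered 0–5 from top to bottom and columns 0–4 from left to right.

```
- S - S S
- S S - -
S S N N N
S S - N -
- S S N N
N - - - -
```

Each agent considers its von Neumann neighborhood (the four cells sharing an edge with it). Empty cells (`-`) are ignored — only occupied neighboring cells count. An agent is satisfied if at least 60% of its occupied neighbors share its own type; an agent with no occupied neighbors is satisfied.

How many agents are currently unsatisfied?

3

(0,1)S 1/1 ✓
(0,3)S 1/1 ✓
(0,4)S 1/1 ✓
(1,1)S 3/3 ✓
(1,2)S 1/2 ✗
(2,0)S 2/2 ✓
(2,1)S 3/4 ✓
(2,2)N 1/3 ✗
(2,3)N 3/3 ✓
(2,4)N 1/1 ✓
(3,0)S 2/2 ✓
(3,1)S 3/3 ✓
(3,3)N 2/2 ✓
(4,1)S 2/2 ✓
(4,2)S 1/2 ✗
(4,3)N 2/3 ✓
(4,4)N 1/1 ✓
(5,0)N 0/0 ✓
Unsatisfied: (1,2), (2,2), (4,2) — 3 in total.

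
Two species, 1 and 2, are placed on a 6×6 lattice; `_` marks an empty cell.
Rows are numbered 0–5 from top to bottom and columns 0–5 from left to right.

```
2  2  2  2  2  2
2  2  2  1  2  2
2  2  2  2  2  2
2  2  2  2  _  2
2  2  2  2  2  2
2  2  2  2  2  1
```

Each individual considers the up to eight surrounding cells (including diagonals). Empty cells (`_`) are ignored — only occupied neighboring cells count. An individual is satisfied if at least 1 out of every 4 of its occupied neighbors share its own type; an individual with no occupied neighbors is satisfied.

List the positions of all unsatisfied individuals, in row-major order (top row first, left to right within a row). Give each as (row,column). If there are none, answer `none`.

Row 0: (0,0)2 3/3 ✓ · (0,1)2 5/5 ✓ · (0,2)2 4/5 ✓ · (0,3)2 4/5 ✓ · (0,4)2 4/5 ✓ · (0,5)2 3/3 ✓
Row 1: (1,0)2 5/5 ✓ · (1,1)2 8/8 ✓ · (1,2)2 7/8 ✓ · (1,3)1 0/8 ✗ · (1,4)2 7/8 ✓ · (1,5)2 5/5 ✓
Row 2: (2,0)2 5/5 ✓ · (2,1)2 8/8 ✓ · (2,2)2 7/8 ✓ · (2,3)2 6/7 ✓ · (2,4)2 6/7 ✓ · (2,5)2 4/4 ✓
Row 3: (3,0)2 5/5 ✓ · (3,1)2 8/8 ✓ · (3,2)2 8/8 ✓ · (3,3)2 7/7 ✓ · (3,5)2 4/4 ✓
Row 4: (4,0)2 5/5 ✓ · (4,1)2 8/8 ✓ · (4,2)2 8/8 ✓ · (4,3)2 7/7 ✓ · (4,4)2 6/7 ✓ · (4,5)2 3/4 ✓
Row 5: (5,0)2 3/3 ✓ · (5,1)2 5/5 ✓ · (5,2)2 5/5 ✓ · (5,3)2 5/5 ✓ · (5,4)2 4/5 ✓ · (5,5)1 0/3 ✗

(1,3), (5,5)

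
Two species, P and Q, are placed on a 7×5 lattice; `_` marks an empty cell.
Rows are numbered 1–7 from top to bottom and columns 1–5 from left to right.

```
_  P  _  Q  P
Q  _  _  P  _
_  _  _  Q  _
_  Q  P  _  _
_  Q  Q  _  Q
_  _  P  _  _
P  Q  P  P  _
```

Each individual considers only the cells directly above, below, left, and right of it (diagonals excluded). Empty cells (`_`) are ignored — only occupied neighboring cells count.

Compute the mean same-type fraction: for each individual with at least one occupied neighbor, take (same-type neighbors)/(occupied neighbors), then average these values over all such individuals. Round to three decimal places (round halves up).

0.308

(1,2)P — no occupied neighbors
(1,4)Q 0/2
(1,5)P 0/1
(2,1)Q — no occupied neighbors
(2,4)P 0/2
(3,4)Q 0/1
(4,2)Q 1/2
(4,3)P 0/2
(5,2)Q 2/2
(5,3)Q 1/3
(5,5)Q — no occupied neighbors
(6,3)P 1/2
(7,1)P 0/1
(7,2)Q 0/2
(7,3)P 2/3
(7,4)P 1/1
Sum over 13 individuals: 0/2 + 0/1 + 0/2 + 0/1 + 1/2 + 0/2 + 2/2 + 1/3 + 1/2 + 0/1 + 0/2 + 2/3 + 1/1 = 4; mean = 4 ÷ 13 = 4/13 = 0.307692… → 0.308.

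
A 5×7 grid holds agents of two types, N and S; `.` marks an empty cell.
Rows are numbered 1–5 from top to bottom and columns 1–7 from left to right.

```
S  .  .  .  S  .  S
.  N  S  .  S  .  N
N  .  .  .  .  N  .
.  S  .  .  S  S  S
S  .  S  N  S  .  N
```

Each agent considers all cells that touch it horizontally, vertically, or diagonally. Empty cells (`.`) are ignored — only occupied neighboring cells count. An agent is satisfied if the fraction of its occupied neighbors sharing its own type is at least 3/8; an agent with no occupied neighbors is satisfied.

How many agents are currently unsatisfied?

8

(1,1)S 0/1 unhappy
(1,5)S 1/1 ok
(1,7)S 0/1 unhappy
(2,2)N 1/3 unhappy
(2,3)S 0/1 unhappy
(2,5)S 1/2 ok
(2,7)N 1/2 ok
(3,1)N 1/2 ok
(3,6)N 1/5 unhappy
(4,2)S 2/3 ok
(4,5)S 2/4 ok
(4,6)S 3/5 ok
(4,7)S 1/3 unhappy
(5,1)S 1/1 ok
(5,3)S 1/2 ok
(5,4)N 0/3 unhappy
(5,5)S 2/3 ok
(5,7)N 0/2 unhappy
Unsatisfied: (1,1), (1,7), (2,2), (2,3), (3,6), (4,7), (5,4), (5,7) — 8 in total.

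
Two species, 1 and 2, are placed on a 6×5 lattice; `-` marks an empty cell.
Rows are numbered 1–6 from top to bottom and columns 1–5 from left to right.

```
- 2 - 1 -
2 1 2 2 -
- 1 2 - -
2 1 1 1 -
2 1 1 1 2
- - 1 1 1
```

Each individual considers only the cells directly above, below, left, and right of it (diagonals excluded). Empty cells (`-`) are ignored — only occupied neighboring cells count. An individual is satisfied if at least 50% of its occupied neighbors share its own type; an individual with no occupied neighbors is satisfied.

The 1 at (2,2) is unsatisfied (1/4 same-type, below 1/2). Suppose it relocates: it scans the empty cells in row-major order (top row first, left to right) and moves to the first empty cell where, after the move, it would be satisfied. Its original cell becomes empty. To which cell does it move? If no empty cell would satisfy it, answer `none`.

(1,5)

Vacating (2,2). Empty cells in order:
  (1,1): 0/2 same-type → still unsatisfied.
  (1,3): 1/3 same-type → still unsatisfied.
  (1,5): 1/1 same-type → satisfied — stop here.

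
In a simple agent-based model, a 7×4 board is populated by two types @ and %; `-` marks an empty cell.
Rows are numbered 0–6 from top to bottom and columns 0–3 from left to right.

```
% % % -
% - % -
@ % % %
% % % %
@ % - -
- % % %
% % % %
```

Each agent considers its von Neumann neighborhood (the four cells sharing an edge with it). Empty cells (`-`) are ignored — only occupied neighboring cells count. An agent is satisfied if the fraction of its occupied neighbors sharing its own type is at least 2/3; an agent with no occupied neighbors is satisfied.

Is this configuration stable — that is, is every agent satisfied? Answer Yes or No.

Row 0: (0,0)% 2/2 satisfied · (0,1)% 2/2 satisfied · (0,2)% 2/2 satisfied
Row 1: (1,0)% 1/2 not · (1,2)% 2/2 satisfied
Row 2: (2,0)@ 0/3 not · (2,1)% 2/3 satisfied · (2,2)% 4/4 satisfied · (2,3)% 2/2 satisfied
Row 3: (3,0)% 1/3 not · (3,1)% 4/4 satisfied · (3,2)% 3/3 satisfied · (3,3)% 2/2 satisfied
Row 4: (4,0)@ 0/2 not · (4,1)% 2/3 satisfied
Row 5: (5,1)% 3/3 satisfied · (5,2)% 3/3 satisfied · (5,3)% 2/2 satisfied
Row 6: (6,0)% 1/1 satisfied · (6,1)% 3/3 satisfied · (6,2)% 3/3 satisfied · (6,3)% 2/2 satisfied
For instance (1,0) has only 1/2 same-type neighbors, below 2/3.

No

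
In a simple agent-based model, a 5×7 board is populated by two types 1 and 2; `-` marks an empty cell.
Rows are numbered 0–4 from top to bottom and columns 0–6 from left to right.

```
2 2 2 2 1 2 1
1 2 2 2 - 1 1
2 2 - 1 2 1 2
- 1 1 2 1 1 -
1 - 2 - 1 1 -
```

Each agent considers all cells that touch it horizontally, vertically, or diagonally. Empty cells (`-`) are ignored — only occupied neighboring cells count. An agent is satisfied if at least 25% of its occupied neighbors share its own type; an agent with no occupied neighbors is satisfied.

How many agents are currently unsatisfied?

(0,0)2 2/3 ✓
(0,1)2 4/5 ✓
(0,2)2 5/5 ✓
(0,3)2 3/4 ✓
(0,4)1 1/4 ✓
(0,5)2 0/4 ✗
(0,6)1 2/3 ✓
(1,0)1 0/5 ✗
(1,1)2 6/7 ✓
(1,2)2 6/7 ✓
(1,3)2 4/6 ✓
(1,5)1 4/7 ✓
(1,6)1 3/5 ✓
(2,0)2 2/4 ✓
(2,1)2 3/6 ✓
(2,3)1 2/6 ✓
(2,4)2 2/7 ✓
(2,5)1 4/6 ✓
(2,6)2 0/4 ✗
(3,1)1 2/5 ✓
(3,2)1 2/5 ✓
(3,3)2 2/6 ✓
(3,4)1 5/7 ✓
(3,5)1 4/6 ✓
(4,0)1 1/1 ✓
(4,2)2 1/3 ✓
(4,4)1 3/4 ✓
(4,5)1 3/3 ✓
Unsatisfied: (0,5), (1,0), (2,6) — 3 in total.

3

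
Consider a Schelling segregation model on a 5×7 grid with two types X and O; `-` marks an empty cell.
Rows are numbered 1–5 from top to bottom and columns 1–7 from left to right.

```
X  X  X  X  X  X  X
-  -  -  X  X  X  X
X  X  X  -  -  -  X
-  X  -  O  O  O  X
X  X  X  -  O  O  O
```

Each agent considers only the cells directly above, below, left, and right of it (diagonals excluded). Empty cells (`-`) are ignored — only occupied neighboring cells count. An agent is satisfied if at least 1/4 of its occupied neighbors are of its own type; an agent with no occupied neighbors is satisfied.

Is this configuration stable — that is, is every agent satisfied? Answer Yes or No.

Yes

Row 1: (1,1)X 1/1 ✓ · (1,2)X 2/2 ✓ · (1,3)X 2/2 ✓ · (1,4)X 3/3 ✓ · (1,5)X 3/3 ✓ · (1,6)X 3/3 ✓ · (1,7)X 2/2 ✓
Row 2: (2,4)X 2/2 ✓ · (2,5)X 3/3 ✓ · (2,6)X 3/3 ✓ · (2,7)X 3/3 ✓
Row 3: (3,1)X 1/1 ✓ · (3,2)X 3/3 ✓ · (3,3)X 1/1 ✓ · (3,7)X 2/2 ✓
Row 4: (4,2)X 2/2 ✓ · (4,4)O 1/1 ✓ · (4,5)O 3/3 ✓ · (4,6)O 2/3 ✓ · (4,7)X 1/3 ✓
Row 5: (5,1)X 1/1 ✓ · (5,2)X 3/3 ✓ · (5,3)X 1/1 ✓ · (5,5)O 2/2 ✓ · (5,6)O 3/3 ✓ · (5,7)O 1/2 ✓
All meet the threshold, so the configuration is stable.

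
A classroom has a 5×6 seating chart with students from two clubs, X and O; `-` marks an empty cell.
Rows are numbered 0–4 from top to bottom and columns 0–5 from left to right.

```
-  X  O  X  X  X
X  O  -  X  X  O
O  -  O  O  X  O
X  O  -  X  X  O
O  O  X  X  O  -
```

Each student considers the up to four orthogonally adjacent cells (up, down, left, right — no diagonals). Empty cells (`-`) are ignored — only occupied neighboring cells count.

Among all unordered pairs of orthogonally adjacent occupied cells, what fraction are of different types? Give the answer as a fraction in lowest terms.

6/11

Scan each occupied cell's neighbors to the right and below so each pair is counted once.
From row 0: 4 unlike of 8 pairs (running 4/8).
From row 1: 4 unlike of 7 pairs (running 8/15).
From row 2: 4 unlike of 7 pairs (running 12/22).
From row 3: 4 unlike of 7 pairs (running 16/29).
From row 4: 2 unlike of 4 pairs (running 18/33).
Total adjacent occupied pairs: 33; unlike-type pairs: 18.
18/33 reduces to 6/11.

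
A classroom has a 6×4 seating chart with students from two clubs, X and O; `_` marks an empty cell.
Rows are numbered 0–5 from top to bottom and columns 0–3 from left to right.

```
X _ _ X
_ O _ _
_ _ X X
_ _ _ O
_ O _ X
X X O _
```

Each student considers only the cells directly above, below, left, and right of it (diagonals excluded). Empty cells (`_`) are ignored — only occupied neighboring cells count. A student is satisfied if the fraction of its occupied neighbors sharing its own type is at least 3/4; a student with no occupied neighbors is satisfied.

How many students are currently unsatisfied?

(0,0)X 0/0 satisfied
(0,3)X 0/0 satisfied
(1,1)O 0/0 satisfied
(2,2)X 1/1 satisfied
(2,3)X 1/2 not
(3,3)O 0/2 not
(4,1)O 0/1 not
(4,3)X 0/1 not
(5,0)X 1/1 satisfied
(5,1)X 1/3 not
(5,2)O 0/1 not
Unsatisfied: (2,3), (3,3), (4,1), (4,3), (5,1), (5,2) — 6 in total.

6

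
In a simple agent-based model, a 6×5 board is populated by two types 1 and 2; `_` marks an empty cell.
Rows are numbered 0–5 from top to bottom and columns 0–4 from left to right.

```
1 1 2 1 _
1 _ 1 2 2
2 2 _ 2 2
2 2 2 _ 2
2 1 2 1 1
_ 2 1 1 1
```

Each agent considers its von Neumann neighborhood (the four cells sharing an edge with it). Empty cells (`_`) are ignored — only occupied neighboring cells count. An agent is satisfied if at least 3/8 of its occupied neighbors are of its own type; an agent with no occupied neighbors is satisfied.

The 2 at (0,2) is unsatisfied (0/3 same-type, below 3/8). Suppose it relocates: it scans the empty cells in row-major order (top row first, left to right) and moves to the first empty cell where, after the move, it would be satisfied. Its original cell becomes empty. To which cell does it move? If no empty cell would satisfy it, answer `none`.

Vacating (0,2). Empty cells in order:
  (0,4): 1/2 same-type → satisfied — stop here.

(0,4)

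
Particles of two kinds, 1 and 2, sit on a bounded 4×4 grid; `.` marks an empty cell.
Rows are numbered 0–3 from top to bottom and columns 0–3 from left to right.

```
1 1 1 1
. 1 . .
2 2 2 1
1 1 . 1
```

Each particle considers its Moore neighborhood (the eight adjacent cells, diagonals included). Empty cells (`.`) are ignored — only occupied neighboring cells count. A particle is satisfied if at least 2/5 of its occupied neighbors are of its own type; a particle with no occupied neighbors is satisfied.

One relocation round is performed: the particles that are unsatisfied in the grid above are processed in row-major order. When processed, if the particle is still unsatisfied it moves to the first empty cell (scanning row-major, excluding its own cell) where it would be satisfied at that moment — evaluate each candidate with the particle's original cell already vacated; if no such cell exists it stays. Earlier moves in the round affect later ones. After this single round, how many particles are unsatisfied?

3

Initially unsatisfied (in order): (2,0), (2,2), (3,0), (3,1).
  (2,0) → (3,2).
  (2,2): no empty cell satisfies it; stays.
  (3,0): now satisfied by earlier moves; stays.
  (3,1) → (1,0).
Resulting grid:
1 1 1 1
1 1 . .
. 2 2 1
1 . 2 1
Unsatisfied now: (2,3), (3,0), (3,3).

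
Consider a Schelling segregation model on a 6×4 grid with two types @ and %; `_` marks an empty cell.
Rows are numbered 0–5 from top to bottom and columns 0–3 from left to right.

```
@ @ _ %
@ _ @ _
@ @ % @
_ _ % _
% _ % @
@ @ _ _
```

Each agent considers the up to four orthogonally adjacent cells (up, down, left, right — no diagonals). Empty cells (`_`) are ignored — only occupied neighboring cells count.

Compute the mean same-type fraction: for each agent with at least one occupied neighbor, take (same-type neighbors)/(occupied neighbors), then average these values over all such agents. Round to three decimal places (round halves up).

0.554

(0,0)@ 2/2
(0,1)@ 1/1
(0,3)% — no occupied neighbors
(1,0)@ 2/2
(1,2)@ 0/1
(2,0)@ 2/2
(2,1)@ 1/2
(2,2)% 1/4
(2,3)@ 0/1
(3,2)% 2/2
(4,0)% 0/1
(4,2)% 1/2
(4,3)@ 0/1
(5,0)@ 1/2
(5,1)@ 1/1
Sum over 14 agents: 2/2 + 1/1 + 2/2 + 0/1 + 2/2 + 1/2 + 1/4 + 0/1 + 2/2 + 0/1 + 1/2 + 0/1 + 1/2 + 1/1 = 31/4; mean = 31/4 ÷ 14 = 31/56 = 0.553571… → 0.554.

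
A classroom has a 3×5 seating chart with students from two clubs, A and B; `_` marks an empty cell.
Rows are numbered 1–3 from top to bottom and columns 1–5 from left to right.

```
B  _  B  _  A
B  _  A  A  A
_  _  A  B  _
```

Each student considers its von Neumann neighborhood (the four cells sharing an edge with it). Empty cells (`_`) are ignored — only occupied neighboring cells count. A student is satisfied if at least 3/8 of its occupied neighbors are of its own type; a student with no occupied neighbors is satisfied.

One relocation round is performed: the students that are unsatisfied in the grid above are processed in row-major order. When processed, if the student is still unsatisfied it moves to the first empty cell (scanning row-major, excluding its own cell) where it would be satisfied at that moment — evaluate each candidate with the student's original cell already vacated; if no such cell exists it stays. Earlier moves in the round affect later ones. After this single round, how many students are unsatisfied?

Initially unsatisfied (in order): (1,3), (3,4).
  (1,3) → (1,2).
  (3,4) → (1,3).
Resulting grid:
B B B _ A
B _ A A A
_ _ A _ _
All satisfied now.

0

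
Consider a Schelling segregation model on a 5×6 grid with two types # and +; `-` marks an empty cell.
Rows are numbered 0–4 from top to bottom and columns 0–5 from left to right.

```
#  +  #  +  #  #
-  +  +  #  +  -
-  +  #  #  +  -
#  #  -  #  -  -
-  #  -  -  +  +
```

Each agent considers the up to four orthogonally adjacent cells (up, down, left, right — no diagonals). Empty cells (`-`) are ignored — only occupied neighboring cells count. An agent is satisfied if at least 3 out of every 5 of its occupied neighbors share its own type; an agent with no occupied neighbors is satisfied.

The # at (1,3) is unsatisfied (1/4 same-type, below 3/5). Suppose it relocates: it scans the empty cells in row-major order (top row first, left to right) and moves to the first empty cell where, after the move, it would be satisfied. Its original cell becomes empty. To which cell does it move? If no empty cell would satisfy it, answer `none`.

Vacating (1,3). Empty cells in order:
  (1,0): 1/2 same-type → still unsatisfied.
  (1,5): 1/2 same-type → still unsatisfied.
  (2,0): 1/2 same-type → still unsatisfied.
  (2,5): 0/1 same-type → still unsatisfied.
  (3,2): 3/3 same-type → satisfied — stop here.

(3,2)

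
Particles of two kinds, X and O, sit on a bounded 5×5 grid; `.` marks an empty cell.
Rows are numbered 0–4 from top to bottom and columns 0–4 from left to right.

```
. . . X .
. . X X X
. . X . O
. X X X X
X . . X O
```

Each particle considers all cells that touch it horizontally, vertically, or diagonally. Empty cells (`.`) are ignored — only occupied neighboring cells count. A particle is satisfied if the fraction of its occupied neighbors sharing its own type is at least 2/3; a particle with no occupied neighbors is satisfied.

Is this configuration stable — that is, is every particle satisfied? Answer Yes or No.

No

Row 0: (0,3)X 3/3 satisfied
Row 1: (1,2)X 3/3 satisfied · (1,3)X 4/5 satisfied · (1,4)X 2/3 satisfied
Row 2: (2,2)X 5/5 satisfied · (2,4)O 0/4 not
Row 3: (3,1)X 3/3 satisfied · (3,2)X 4/4 satisfied · (3,3)X 4/6 satisfied · (3,4)X 2/4 not
Row 4: (4,0)X 1/1 satisfied · (4,3)X 3/4 satisfied · (4,4)O 0/3 not
For instance (2,4) has only 0/4 same-type neighbors, below 2/3.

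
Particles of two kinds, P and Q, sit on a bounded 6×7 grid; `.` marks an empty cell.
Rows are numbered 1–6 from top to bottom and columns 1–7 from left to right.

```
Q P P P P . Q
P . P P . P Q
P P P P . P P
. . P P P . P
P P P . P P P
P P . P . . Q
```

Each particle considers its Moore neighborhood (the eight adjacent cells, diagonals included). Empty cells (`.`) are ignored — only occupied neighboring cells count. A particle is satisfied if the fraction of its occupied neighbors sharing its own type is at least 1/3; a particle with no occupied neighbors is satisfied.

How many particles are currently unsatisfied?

3

Row 1: (1,1)Q 0/2 ✗ · (1,2)P 3/4 ✓ · (1,3)P 4/4 ✓ · (1,4)P 4/4 ✓ · (1,5)P 3/3 ✓ · (1,7)Q 1/2 ✓
Row 2: (2,1)P 3/4 ✓ · (2,3)P 7/7 ✓ · (2,4)P 6/6 ✓ · (2,6)P 3/5 ✓ · (2,7)Q 1/4 ✗
Row 3: (3,1)P 2/2 ✓ · (3,2)P 5/5 ✓ · (3,3)P 6/6 ✓ · (3,4)P 6/6 ✓ · (3,6)P 4/5 ✓ · (3,7)P 3/4 ✓
Row 4: (4,3)P 6/6 ✓ · (4,4)P 6/6 ✓ · (4,5)P 5/5 ✓ · (4,7)P 4/4 ✓
Row 5: (5,1)P 3/3 ✓ · (5,2)P 5/5 ✓ · (5,3)P 5/5 ✓ · (5,5)P 4/4 ✓ · (5,6)P 4/5 ✓ · (5,7)P 2/3 ✓
Row 6: (6,1)P 3/3 ✓ · (6,2)P 4/4 ✓ · (6,4)P 2/2 ✓ · (6,7)Q 0/2 ✗
Unsatisfied: (1,1), (2,7), (6,7) — 3 in total.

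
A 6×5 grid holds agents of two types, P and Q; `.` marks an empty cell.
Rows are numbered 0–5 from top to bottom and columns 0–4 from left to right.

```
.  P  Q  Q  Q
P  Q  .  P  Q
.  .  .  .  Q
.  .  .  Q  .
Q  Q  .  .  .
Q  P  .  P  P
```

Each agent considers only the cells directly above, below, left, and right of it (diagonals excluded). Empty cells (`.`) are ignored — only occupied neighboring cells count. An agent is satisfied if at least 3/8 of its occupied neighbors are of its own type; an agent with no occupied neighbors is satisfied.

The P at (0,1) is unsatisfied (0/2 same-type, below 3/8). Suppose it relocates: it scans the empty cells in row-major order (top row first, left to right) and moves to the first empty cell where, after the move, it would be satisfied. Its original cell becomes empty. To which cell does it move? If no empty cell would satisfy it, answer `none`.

(0,0)

Vacating (0,1). Empty cells in order:
  (0,0): 1/1 same-type → satisfied — stop here.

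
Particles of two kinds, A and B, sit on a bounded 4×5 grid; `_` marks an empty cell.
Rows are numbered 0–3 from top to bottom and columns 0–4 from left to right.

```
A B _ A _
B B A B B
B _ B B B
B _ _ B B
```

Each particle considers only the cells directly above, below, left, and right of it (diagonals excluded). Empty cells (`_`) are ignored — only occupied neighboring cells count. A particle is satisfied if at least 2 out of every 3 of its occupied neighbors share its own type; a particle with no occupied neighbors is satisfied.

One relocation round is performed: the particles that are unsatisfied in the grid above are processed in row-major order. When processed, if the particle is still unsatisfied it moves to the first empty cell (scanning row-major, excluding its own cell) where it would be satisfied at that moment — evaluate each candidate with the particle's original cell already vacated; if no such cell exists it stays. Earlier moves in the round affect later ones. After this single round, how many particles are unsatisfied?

1

Initially unsatisfied (in order): (0,0), (0,1), (0,3), (1,2), (1,3), (2,2).
  (0,0) → (0,2).
  (0,1) → (0,0).
  (0,3): no empty cell satisfies it; stays.
  (1,2): no empty cell satisfies it; stays.
  (1,3) → (0,1).
  (2,2) → (2,1).
Resulting grid:
B B A A _
B B A _ B
B B _ B B
B _ _ B B
Unsatisfied now: (1,2).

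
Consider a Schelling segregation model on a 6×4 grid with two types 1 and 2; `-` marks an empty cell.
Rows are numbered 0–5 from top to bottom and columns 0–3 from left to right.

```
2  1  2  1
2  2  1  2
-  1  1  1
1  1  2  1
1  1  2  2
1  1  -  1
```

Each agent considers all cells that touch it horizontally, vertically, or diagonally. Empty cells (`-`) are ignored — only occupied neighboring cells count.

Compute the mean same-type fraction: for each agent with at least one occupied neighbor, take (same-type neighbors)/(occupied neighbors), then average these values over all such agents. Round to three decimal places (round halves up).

Row 0: (0,0)2 2/3 · (0,1)1 1/5 · (0,2)2 2/5 · (0,3)1 1/3
Row 1: (1,0)2 2/4 · (1,1)2 3/7 · (1,2)1 5/8 · (1,3)2 1/5
Row 2: (2,1)1 4/7 · (2,2)1 5/8 · (2,3)1 3/5
Row 3: (3,0)1 4/4 · (3,1)1 5/7 · (3,2)2 2/8 · (3,3)1 2/5
Row 4: (4,0)1 5/5 · (4,1)1 5/7 · (4,2)2 2/7 · (4,3)2 2/4
Row 5: (5,0)1 3/3 · (5,1)1 3/4 · (5,3)1 0/2
Sum over 22 agents: 2/3 + 1/5 + 2/5 + 1/3 + 2/4 + 3/7 + 5/8 + 1/5 + 4/7 + 5/8 + 3/5 + 4/4 + 5/7 + 2/8 + 2/5 + 5/5 + 5/7 + 2/7 + 2/4 + 3/3 + 3/4 + 0/2 = 1647/140; mean = 1647/140 ÷ 22 = 1647/3080 = 0.534740… → 0.535.

0.535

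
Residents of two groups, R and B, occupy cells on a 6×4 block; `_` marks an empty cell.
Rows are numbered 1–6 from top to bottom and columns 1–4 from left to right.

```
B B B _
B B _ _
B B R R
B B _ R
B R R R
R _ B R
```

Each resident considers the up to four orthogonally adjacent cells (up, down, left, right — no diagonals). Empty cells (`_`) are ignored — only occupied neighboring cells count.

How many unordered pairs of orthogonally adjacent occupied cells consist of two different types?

6

Scan each occupied cell's neighbors to the right and below so each pair is counted once.
From row 1: 0 unlike of 4 pairs (running 0/4).
From row 2: 0 unlike of 3 pairs (running 0/7).
From row 3: 1 unlike of 6 pairs (running 1/13).
From row 4: 1 unlike of 4 pairs (running 2/17).
From row 5: 3 unlike of 6 pairs (running 5/23).
From row 6: 1 unlike of 1 pairs (running 6/24).
Total adjacent occupied pairs: 24; unlike-type pairs: 6.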